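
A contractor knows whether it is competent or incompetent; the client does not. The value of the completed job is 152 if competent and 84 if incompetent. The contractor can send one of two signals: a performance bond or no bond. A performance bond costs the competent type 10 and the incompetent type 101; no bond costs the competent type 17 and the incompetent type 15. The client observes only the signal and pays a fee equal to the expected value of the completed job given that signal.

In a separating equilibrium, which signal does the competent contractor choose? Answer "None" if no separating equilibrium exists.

Try competent → bond, incompetent → no bond:
  Under separation the client infers type exactly: bond → competent (pays 152), no bond → incompetent (pays 84).
  Competent: bond gives 152 − 10 = 142; no bond gives 84 − 17 = 67. No deviation. ✓
  Incompetent: no bond gives 84 − 15 = 69; bond gives 152 − 101 = 51. No deviation. ✓
Both hold — the competent type sends bond.

bond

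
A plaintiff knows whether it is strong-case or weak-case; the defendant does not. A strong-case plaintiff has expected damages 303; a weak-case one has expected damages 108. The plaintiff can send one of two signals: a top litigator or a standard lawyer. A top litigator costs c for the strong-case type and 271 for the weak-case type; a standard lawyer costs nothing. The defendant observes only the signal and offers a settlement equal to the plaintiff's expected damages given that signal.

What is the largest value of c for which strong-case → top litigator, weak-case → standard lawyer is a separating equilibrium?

195

Under separation: top litigator → strong-case (pays 303); standard lawyer → weak-case (pays 108).
Weak-case: 108 − 0 = 108 ≥ 303 − 271 = 32. Holds regardless of c. ✓
Strong-case: 303 − c ≥ 108 − 0, so c ≤ 303 − 108 = 195.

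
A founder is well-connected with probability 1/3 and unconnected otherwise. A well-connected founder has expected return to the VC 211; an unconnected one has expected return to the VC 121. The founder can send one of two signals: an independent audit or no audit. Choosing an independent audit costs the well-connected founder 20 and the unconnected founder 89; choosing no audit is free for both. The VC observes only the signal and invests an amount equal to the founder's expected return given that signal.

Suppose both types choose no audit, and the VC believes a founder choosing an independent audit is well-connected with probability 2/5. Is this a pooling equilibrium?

Yes

On the equilibrium path (no audit) the VC holds the prior 1/3 and pays 1/3·211 + 2/3·121 = 151. Off-path (audit) belief 2/5 gives 2/5·211 + 3/5·121 = 157.
Well-connected: no audit gives 151 − 0 = 151; audit gives 157 − 20 = 137. Stays. ✓
Unconnected: no audit gives 151 − 0 = 151; audit gives 157 − 89 = 68. Stays. ✓
Beliefs are Bayes-consistent on-path and both types best-respond.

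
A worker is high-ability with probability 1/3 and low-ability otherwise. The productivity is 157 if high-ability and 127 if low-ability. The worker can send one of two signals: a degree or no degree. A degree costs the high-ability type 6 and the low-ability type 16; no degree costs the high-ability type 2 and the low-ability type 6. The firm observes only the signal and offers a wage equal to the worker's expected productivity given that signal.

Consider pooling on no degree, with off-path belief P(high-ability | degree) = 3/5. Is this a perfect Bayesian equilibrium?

At the pooled signal (no degree) the firm holds the prior 1/3 and pays 1/3·157 + 2/3·127 = 137. Off-path (degree) belief 3/5 gives 3/5·157 + 2/5·127 = 145.
High-ability: no degree gives 137 − 2 = 135; degree gives 145 − 6 = 139. Deviates. ✗
Low-ability: no degree gives 137 − 6 = 131; degree gives 145 − 16 = 129. Stays. ✓

No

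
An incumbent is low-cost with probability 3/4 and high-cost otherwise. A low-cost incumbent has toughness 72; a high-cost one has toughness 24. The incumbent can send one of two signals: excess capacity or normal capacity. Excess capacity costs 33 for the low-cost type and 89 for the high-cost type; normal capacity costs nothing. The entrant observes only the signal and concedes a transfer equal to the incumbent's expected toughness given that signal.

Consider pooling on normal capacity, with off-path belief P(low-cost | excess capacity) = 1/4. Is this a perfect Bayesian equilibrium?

On the equilibrium path (normal capacity) the entrant holds the prior 3/4 and pays 3/4·72 + 1/4·24 = 60. Off-path (excess capacity) belief 1/4 gives 1/4·72 + 3/4·24 = 36.
Low-cost: normal capacity gives 60 − 0 = 60; excess capacity gives 36 − 33 = 3. Stays. ✓
High-cost: normal capacity gives 60 − 0 = 60; excess capacity gives 36 − 89 = -53. Stays. ✓
Beliefs are Bayes-consistent on-path and both types best-respond.

Yes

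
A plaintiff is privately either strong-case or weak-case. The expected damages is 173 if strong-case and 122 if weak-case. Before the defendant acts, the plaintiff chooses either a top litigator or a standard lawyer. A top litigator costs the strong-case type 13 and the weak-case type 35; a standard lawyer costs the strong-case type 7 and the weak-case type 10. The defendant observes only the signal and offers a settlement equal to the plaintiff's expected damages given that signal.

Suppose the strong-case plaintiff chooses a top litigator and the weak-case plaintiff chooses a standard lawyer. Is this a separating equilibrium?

If types separate, top litigator earns payment 173 and standard lawyer earns 122.
Strong-case: top litigator gives 173 − 13 = 160; standard lawyer gives 122 − 7 = 115. No deviation. ✓
Weak-case: standard lawyer gives 122 − 10 = 112; top litigator gives 173 − 35 = 138. Would deviate. ✗

No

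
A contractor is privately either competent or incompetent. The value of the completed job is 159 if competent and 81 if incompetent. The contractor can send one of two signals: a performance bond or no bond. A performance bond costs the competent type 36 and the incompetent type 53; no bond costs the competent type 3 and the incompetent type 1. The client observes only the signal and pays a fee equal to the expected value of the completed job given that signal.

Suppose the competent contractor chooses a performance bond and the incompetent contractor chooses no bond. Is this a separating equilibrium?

If types separate, bond earns payment 159 and no bond earns 81.
Competent: bond gives 159 − 36 = 123; no bond gives 81 − 3 = 78. No deviation. ✓
Incompetent: no bond gives 81 − 1 = 80; bond gives 159 − 53 = 106. Would deviate. ✗

No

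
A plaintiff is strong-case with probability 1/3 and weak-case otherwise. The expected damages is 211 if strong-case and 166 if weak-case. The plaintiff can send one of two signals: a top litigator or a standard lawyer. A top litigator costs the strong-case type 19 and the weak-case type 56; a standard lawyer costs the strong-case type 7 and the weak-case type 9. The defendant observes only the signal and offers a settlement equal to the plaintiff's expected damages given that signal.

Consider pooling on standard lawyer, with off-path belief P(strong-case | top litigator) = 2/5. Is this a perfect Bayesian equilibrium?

Yes

At the pooled signal (standard lawyer) the defendant holds the prior 1/3 and pays 1/3·211 + 2/3·166 = 181. Off-path (top litigator) belief 2/5 gives 2/5·211 + 3/5·166 = 184.
Strong-case: standard lawyer gives 181 − 7 = 174; top litigator gives 184 − 19 = 165. Stays. ✓
Weak-case: standard lawyer gives 181 − 9 = 172; top litigator gives 184 − 56 = 128. Stays. ✓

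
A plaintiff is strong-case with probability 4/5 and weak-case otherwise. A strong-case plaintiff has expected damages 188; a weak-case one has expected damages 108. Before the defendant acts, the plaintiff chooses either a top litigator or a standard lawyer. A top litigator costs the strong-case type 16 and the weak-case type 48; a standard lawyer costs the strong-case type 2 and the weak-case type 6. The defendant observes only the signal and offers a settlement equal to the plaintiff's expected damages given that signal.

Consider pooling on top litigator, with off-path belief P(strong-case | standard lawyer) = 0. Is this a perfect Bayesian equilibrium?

Yes

At the pooled signal (top litigator) the defendant holds the prior 4/5 and pays 4/5·188 + 1/5·108 = 172. Off-path (standard lawyer) belief 0 gives 0·188 + 1·108 = 108.
Strong-case: top litigator gives 172 − 16 = 156; standard lawyer gives 108 − 2 = 106. Stays. ✓
Weak-case: top litigator gives 172 − 48 = 124; standard lawyer gives 108 − 6 = 102. Stays. ✓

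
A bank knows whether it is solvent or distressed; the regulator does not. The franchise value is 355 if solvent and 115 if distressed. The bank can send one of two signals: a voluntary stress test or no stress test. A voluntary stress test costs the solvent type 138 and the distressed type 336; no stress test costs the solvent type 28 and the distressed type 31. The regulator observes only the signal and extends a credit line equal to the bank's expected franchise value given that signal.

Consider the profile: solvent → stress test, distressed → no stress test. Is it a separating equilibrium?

Yes

Under separation the regulator infers type exactly: stress test → solvent (pays 355), no stress test → distressed (pays 115).
Solvent: stress test gives 355 − 138 = 217; no stress test gives 115 − 28 = 87. No deviation. ✓
Distressed: no stress test gives 115 − 31 = 84; stress test gives 355 − 336 = 19. No deviation. ✓
Neither type gains from mimicking the other.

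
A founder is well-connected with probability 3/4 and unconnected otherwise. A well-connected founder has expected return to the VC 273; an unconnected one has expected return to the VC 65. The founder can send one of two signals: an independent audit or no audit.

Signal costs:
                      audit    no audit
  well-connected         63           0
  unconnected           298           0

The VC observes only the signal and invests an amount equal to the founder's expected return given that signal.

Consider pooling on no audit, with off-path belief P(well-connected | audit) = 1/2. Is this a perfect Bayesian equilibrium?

At the pooled signal (no audit) the VC holds the prior 3/4 and pays 3/4·273 + 1/4·65 = 221. Off-path (audit) belief 1/2 gives 1/2·273 + 1/2·65 = 169.
Well-connected: no audit gives 221 − 0 = 221; audit gives 169 − 63 = 106. Stays. ✓
Unconnected: no audit gives 221 − 0 = 221; audit gives 169 − 298 = -129. Stays. ✓

Yes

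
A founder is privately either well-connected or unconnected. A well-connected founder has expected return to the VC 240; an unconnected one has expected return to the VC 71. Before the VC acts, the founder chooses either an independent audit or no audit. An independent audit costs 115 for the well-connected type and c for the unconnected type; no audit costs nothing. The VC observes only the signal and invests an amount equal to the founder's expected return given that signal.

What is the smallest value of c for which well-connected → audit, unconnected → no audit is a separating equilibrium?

Under separation: audit → well-connected (pays 240); no audit → unconnected (pays 71).
Well-connected: 240 − 115 = 125 ≥ 71 − 0 = 71. Holds regardless of c. ✓
Unconnected: 71 − 0 ≥ 240 − c, so c ≥ 240 − 71 = 169.

169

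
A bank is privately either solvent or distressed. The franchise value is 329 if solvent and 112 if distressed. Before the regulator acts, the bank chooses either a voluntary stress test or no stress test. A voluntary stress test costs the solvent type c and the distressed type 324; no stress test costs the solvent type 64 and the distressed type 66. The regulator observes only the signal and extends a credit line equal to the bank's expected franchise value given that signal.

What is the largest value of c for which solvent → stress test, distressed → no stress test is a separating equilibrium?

281

Under separation: stress test → solvent (pays 329); no stress test → distressed (pays 112).
Distressed: 112 − 66 = 46 ≥ 329 − 324 = 5. Holds regardless of c. ✓
Solvent: 329 − c ≥ 112 − 64, so c ≤ 329 − 48 = 281.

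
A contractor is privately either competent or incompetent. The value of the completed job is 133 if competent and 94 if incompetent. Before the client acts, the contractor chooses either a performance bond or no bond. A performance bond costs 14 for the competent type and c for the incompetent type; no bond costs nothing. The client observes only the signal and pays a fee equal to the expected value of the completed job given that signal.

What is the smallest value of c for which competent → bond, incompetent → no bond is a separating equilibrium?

39

Under separation: bond → competent (pays 133); no bond → incompetent (pays 94).
Competent: 133 − 14 = 119 ≥ 94 − 0 = 94. Holds regardless of c. ✓
Incompetent: 94 − 0 ≥ 133 − c, so c ≥ 133 − 94 = 39.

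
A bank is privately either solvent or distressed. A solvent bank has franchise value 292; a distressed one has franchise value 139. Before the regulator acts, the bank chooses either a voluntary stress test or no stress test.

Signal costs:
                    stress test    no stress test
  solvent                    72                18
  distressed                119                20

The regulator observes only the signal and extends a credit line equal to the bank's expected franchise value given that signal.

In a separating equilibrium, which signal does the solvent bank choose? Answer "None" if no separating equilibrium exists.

Try solvent → stress test, distressed → no stress test:
  If types separate, stress test earns payment 292 and no stress test earns 139.
  Solvent: stress test gives 292 − 72 = 220; no stress test gives 139 − 18 = 121. No deviation. ✓
  Distressed: no stress test gives 139 − 20 = 119; stress test gives 292 − 119 = 173. Would deviate. ✗
Try solvent → no stress test, distressed → stress test:
  If types separate, no stress test earns payment 292 and stress test earns 139.
  Solvent: no stress test gives 292 − 18 = 274; stress test gives 139 − 72 = 67. No deviation. ✓
  Distressed: stress test gives 139 − 119 = 20; no stress test gives 292 − 20 = 272. Would deviate. ✗
Neither assignment is incentive-compatible.

None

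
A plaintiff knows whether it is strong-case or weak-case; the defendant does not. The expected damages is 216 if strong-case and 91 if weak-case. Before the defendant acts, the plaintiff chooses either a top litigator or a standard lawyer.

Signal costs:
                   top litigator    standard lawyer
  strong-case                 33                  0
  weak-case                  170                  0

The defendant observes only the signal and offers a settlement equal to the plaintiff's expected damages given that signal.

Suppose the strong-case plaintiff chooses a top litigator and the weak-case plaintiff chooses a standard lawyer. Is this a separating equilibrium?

Under separation the defendant infers type exactly: top litigator → strong-case (pays 216), standard lawyer → weak-case (pays 91).
Strong-case: top litigator gives 216 − 33 = 183; standard lawyer gives 91 − 0 = 91. No deviation. ✓
Weak-case: standard lawyer gives 91 − 0 = 91; top litigator gives 216 − 170 = 46. No deviation. ✓
Neither type gains from mimicking the other.

Yes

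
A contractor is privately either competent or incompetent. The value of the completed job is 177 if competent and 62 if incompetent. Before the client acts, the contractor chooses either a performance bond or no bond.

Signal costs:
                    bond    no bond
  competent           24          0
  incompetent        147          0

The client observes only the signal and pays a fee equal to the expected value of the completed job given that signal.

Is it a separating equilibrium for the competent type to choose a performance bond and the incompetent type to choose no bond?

Under separation the client infers type exactly: bond → competent (pays 177), no bond → incompetent (pays 62).
Competent: bond gives 177 − 24 = 153; no bond gives 62 − 0 = 62. No deviation. ✓
Incompetent: no bond gives 62 − 0 = 62; bond gives 177 − 147 = 30. No deviation. ✓
Neither type gains from mimicking the other.

Yes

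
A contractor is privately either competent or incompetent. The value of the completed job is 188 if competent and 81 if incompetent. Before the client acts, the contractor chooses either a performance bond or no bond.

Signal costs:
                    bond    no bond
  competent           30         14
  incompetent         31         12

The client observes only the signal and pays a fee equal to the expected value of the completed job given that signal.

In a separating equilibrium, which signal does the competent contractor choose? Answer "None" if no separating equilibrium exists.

None

Try competent → bond, incompetent → no bond:
  Under separation the client infers type exactly: bond → competent (pays 188), no bond → incompetent (pays 81).
  Competent: bond gives 188 − 30 = 158; no bond gives 81 − 14 = 67. No deviation. ✓
  Incompetent: no bond gives 81 − 12 = 69; bond gives 188 − 31 = 157. Would deviate. ✗
Try competent → no bond, incompetent → bond:
  Under separation the client infers type exactly: no bond → competent (pays 188), bond → incompetent (pays 81).
  Competent: no bond gives 188 − 14 = 174; bond gives 81 − 30 = 51. No deviation. ✓
  Incompetent: bond gives 81 − 31 = 50; no bond gives 188 − 12 = 176. Would deviate. ✗
Neither assignment is incentive-compatible.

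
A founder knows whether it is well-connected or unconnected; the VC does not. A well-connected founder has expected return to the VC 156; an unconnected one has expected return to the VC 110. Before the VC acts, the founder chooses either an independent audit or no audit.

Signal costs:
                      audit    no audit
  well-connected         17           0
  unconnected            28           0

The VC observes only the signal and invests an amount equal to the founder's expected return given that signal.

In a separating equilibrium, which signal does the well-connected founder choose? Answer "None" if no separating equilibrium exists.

Try well-connected → audit, unconnected → no audit:
  Under separation the VC infers type exactly: audit → well-connected (pays 156), no audit → unconnected (pays 110).
  Well-connected: audit gives 156 − 17 = 139; no audit gives 110 − 0 = 110. No deviation. ✓
  Unconnected: no audit gives 110 − 0 = 110; audit gives 156 − 28 = 128. Would deviate. ✗
Try well-connected → no audit, unconnected → audit:
  Under separation the VC infers type exactly: no audit → well-connected (pays 156), audit → unconnected (pays 110).
  Well-connected: no audit gives 156 − 0 = 156; audit gives 110 − 17 = 93. No deviation. ✓
  Unconnected: audit gives 110 − 28 = 82; no audit gives 156 − 0 = 156. Would deviate. ✗
Neither assignment is incentive-compatible.

None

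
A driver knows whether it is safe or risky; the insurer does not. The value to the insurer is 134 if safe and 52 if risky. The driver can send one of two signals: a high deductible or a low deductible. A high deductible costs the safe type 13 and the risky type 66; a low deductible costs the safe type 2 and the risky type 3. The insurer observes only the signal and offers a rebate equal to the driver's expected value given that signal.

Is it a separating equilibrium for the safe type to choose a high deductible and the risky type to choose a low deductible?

If types separate, high deductible earns payment 134 and low deductible earns 52.
Safe: high deductible gives 134 − 13 = 121; low deductible gives 52 − 2 = 50. No deviation. ✓
Risky: low deductible gives 52 − 3 = 49; high deductible gives 134 − 66 = 68. Would deviate. ✗

No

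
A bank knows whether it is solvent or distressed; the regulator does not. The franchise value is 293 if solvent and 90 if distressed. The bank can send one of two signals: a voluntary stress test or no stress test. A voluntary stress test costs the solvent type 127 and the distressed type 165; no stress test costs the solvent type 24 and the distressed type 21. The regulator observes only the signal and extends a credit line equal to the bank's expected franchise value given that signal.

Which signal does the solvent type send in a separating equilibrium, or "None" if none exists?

None

Try solvent → stress test, distressed → no stress test:
  Under separation the regulator infers type exactly: stress test → solvent (pays 293), no stress test → distressed (pays 90).
  Solvent: stress test gives 293 − 127 = 166; no stress test gives 90 − 24 = 66. No deviation. ✓
  Distressed: no stress test gives 90 − 21 = 69; stress test gives 293 − 165 = 128. Would deviate. ✗
Try solvent → no stress test, distressed → stress test:
  Under separation the regulator infers type exactly: no stress test → solvent (pays 293), stress test → distressed (pays 90).
  Solvent: no stress test gives 293 − 24 = 269; stress test gives 90 − 127 = -37. No deviation. ✓
  Distressed: stress test gives 90 − 165 = -75; no stress test gives 293 − 21 = 272. Would deviate. ✗
Neither assignment is incentive-compatible.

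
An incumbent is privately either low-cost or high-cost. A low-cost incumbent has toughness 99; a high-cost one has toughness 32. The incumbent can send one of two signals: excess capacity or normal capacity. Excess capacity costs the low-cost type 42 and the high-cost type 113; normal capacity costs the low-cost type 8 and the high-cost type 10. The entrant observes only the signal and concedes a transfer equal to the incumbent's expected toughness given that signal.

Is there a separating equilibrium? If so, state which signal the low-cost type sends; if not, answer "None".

Try low-cost → excess capacity, high-cost → normal capacity:
  If types separate, excess capacity earns payment 99 and normal capacity earns 32.
  Low-cost: excess capacity gives 99 − 42 = 57; normal capacity gives 32 − 8 = 24. No deviation. ✓
  High-cost: normal capacity gives 32 − 10 = 22; excess capacity gives 99 − 113 = -14. No deviation. ✓
Both hold — the low-cost type sends excess capacity.

excess capacity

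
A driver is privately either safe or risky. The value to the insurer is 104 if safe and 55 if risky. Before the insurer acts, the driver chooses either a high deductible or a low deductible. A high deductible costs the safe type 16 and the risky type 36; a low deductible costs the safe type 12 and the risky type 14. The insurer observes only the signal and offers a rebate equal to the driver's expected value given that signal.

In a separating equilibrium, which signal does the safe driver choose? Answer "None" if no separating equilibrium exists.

Try safe → high deductible, risky → low deductible:
  If types separate, high deductible earns payment 104 and low deductible earns 55.
  Safe: high deductible gives 104 − 16 = 88; low deductible gives 55 − 12 = 43. No deviation. ✓
  Risky: low deductible gives 55 − 14 = 41; high deductible gives 104 − 36 = 68. Would deviate. ✗
Try safe → low deductible, risky → high deductible:
  If types separate, low deductible earns payment 104 and high deductible earns 55.
  Safe: low deductible gives 104 − 12 = 92; high deductible gives 55 − 16 = 39. No deviation. ✓
  Risky: high deductible gives 55 − 36 = 19; low deductible gives 104 − 14 = 90. Would deviate. ✗
Neither assignment is incentive-compatible.

None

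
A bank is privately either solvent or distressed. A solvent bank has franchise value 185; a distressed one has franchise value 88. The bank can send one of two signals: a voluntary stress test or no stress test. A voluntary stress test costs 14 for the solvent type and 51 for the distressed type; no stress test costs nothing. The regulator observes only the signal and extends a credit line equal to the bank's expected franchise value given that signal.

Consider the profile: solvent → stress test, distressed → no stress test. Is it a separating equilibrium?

No

If types separate, stress test earns payment 185 and no stress test earns 88.
Solvent: stress test gives 185 − 14 = 171; no stress test gives 88 − 0 = 88. No deviation. ✓
Distressed: no stress test gives 88 − 0 = 88; stress test gives 185 − 51 = 134. Would deviate. ✗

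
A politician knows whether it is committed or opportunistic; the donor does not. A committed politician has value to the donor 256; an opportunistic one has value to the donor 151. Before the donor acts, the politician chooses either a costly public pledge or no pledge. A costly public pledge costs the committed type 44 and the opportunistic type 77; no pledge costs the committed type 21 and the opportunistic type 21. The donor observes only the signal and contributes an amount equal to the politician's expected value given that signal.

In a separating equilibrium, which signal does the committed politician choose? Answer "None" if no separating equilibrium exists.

None

Try committed → pledge, opportunistic → no pledge:
  If types separate, pledge earns payment 256 and no pledge earns 151.
  Committed: pledge gives 256 − 44 = 212; no pledge gives 151 − 21 = 130. No deviation. ✓
  Opportunistic: no pledge gives 151 − 21 = 130; pledge gives 256 − 77 = 179. Would deviate. ✗
Try committed → no pledge, opportunistic → pledge:
  If types separate, no pledge earns payment 256 and pledge earns 151.
  Committed: no pledge gives 256 − 21 = 235; pledge gives 151 − 44 = 107. No deviation. ✓
  Opportunistic: pledge gives 151 − 77 = 74; no pledge gives 256 − 21 = 235. Would deviate. ✗
Neither assignment is incentive-compatible.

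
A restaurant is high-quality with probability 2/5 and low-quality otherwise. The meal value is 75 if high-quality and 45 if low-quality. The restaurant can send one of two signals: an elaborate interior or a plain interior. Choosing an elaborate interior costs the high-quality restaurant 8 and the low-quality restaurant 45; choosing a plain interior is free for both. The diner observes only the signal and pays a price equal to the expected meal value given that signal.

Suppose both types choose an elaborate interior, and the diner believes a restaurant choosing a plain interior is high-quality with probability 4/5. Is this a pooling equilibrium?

At the pooled signal (elaborate interior) the diner holds the prior 2/5 and pays 2/5·75 + 3/5·45 = 57. Off-path (plain interior) belief 4/5 gives 4/5·75 + 1/5·45 = 69.
High-quality: elaborate interior gives 57 − 8 = 49; plain interior gives 69 − 0 = 69. Deviates. ✗
Low-quality: elaborate interior gives 57 − 45 = 12; plain interior gives 69 − 0 = 69. Deviates. ✗

No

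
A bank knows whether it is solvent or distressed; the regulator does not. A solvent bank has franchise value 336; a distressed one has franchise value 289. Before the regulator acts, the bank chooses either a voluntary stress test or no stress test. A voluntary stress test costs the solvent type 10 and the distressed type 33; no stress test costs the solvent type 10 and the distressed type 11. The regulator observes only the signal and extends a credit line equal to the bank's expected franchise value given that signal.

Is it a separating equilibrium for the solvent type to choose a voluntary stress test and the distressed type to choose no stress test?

Under separation the regulator infers type exactly: stress test → solvent (pays 336), no stress test → distressed (pays 289).
Solvent: stress test gives 336 − 10 = 326; no stress test gives 289 − 10 = 279. No deviation. ✓
Distressed: no stress test gives 289 − 11 = 278; stress test gives 336 − 33 = 303. Would deviate. ✗

No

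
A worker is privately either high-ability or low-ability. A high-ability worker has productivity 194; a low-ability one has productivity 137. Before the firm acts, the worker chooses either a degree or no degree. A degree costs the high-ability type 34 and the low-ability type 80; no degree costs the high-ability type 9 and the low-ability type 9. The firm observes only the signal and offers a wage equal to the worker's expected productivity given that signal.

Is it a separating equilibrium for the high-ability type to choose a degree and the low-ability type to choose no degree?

If types separate, degree earns payment 194 and no degree earns 137.
High-ability: degree gives 194 − 34 = 160; no degree gives 137 − 9 = 128. No deviation. ✓
Low-ability: no degree gives 137 − 9 = 128; degree gives 194 − 80 = 114. No deviation. ✓
Neither type gains from mimicking the other.

Yes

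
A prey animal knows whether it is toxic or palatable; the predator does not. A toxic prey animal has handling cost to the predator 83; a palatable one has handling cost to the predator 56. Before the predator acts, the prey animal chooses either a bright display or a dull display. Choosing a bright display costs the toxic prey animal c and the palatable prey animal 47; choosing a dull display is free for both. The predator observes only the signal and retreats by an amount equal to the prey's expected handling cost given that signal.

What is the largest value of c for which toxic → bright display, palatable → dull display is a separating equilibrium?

27

Under separation: bright display → toxic (pays 83); dull display → palatable (pays 56).
Palatable: 56 − 0 = 56 ≥ 83 − 47 = 36. Holds regardless of c. ✓
Toxic: 83 − c ≥ 56 − 0, so c ≤ 83 − 56 = 27.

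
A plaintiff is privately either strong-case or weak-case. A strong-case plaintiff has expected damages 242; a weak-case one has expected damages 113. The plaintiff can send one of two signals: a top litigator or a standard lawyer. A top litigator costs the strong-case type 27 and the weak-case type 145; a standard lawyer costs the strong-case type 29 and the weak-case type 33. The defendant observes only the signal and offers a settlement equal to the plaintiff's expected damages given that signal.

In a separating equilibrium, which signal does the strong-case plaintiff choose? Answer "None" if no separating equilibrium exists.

None

Try strong-case → top litigator, weak-case → standard lawyer:
  If types separate, top litigator earns payment 242 and standard lawyer earns 113.
  Strong-case: top litigator gives 242 − 27 = 215; standard lawyer gives 113 − 29 = 84. No deviation. ✓
  Weak-case: standard lawyer gives 113 − 33 = 80; top litigator gives 242 − 145 = 97. Would deviate. ✗
Try strong-case → standard lawyer, weak-case → top litigator:
  If types separate, standard lawyer earns payment 242 and top litigator earns 113.
  Strong-case: standard lawyer gives 242 − 29 = 213; top litigator gives 113 − 27 = 86. No deviation. ✓
  Weak-case: top litigator gives 113 − 145 = -32; standard lawyer gives 242 − 33 = 209. Would deviate. ✗
Neither assignment is incentive-compatible.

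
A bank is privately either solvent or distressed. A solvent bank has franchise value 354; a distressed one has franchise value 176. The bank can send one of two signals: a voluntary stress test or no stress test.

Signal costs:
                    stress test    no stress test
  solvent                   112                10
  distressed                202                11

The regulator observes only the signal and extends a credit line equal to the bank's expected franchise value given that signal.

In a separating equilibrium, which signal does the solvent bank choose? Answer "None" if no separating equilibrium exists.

stress test

Try solvent → stress test, distressed → no stress test:
  If types separate, stress test earns payment 354 and no stress test earns 176.
  Solvent: stress test gives 354 − 112 = 242; no stress test gives 176 − 10 = 166. No deviation. ✓
  Distressed: no stress test gives 176 − 11 = 165; stress test gives 354 − 202 = 152. No deviation. ✓
Both hold — the solvent type sends stress test.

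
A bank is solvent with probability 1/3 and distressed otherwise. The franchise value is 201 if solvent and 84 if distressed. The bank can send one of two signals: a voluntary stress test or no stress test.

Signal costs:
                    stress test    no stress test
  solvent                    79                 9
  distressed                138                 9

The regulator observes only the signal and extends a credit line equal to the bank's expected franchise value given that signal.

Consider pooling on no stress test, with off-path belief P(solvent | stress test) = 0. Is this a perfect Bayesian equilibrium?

At the pooled signal (no stress test) the regulator holds the prior 1/3 and pays 1/3·201 + 2/3·84 = 123. Off-path (stress test) belief 0 gives 0·201 + 1·84 = 84.
Solvent: no stress test gives 123 − 9 = 114; stress test gives 84 − 79 = 5. Stays. ✓
Distressed: no stress test gives 123 − 9 = 114; stress test gives 84 − 138 = -54. Stays. ✓

Yes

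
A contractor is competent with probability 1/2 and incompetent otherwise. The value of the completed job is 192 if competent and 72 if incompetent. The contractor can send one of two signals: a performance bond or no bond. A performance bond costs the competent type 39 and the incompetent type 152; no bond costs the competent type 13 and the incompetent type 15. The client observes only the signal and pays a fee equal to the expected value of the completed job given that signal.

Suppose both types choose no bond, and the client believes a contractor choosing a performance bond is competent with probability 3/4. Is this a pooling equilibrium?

On the equilibrium path (no bond) the client holds the prior 1/2 and pays 1/2·192 + 1/2·72 = 132. Off-path (bond) belief 3/4 gives 3/4·192 + 1/4·72 = 162.
Competent: no bond gives 132 − 13 = 119; bond gives 162 − 39 = 123. Deviates. ✗
Incompetent: no bond gives 132 − 15 = 117; bond gives 162 − 152 = 10. Stays. ✓

No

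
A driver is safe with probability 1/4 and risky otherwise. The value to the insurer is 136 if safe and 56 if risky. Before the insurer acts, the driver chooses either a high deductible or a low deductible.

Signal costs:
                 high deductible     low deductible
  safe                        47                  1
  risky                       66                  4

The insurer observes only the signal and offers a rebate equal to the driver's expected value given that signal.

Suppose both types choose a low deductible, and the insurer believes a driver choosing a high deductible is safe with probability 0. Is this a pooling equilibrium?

Yes

At the pooled signal (low deductible) the insurer holds the prior 1/4 and pays 1/4·136 + 3/4·56 = 76. Off-path (high deductible) belief 0 gives 0·136 + 1·56 = 56.
Safe: low deductible gives 76 − 1 = 75; high deductible gives 56 − 47 = 9. Stays. ✓
Risky: low deductible gives 76 − 4 = 72; high deductible gives 56 − 66 = -10. Stays. ✓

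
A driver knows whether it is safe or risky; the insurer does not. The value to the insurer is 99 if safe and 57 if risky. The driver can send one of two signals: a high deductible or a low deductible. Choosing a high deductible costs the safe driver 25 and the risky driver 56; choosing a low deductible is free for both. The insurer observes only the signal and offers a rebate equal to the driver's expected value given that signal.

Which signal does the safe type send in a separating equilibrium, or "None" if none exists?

high deductible

Try safe → high deductible, risky → low deductible:
  Under separation the insurer infers type exactly: high deductible → safe (pays 99), low deductible → risky (pays 57).
  Safe: high deductible gives 99 − 25 = 74; low deductible gives 57 − 0 = 57. No deviation. ✓
  Risky: low deductible gives 57 − 0 = 57; high deductible gives 99 − 56 = 43. No deviation. ✓
Both hold — the safe type sends high deductible.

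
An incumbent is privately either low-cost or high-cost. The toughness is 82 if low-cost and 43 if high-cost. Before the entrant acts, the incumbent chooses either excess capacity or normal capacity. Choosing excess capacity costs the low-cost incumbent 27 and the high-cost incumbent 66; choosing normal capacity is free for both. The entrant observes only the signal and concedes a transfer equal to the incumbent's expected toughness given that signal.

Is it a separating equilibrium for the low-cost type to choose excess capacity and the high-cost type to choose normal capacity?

If types separate, excess capacity earns payment 82 and normal capacity earns 43.
Low-cost: excess capacity gives 82 − 27 = 55; normal capacity gives 43 − 0 = 43. No deviation. ✓
High-cost: normal capacity gives 43 − 0 = 43; excess capacity gives 82 − 66 = 16. No deviation. ✓
Both incentive constraints hold.

Yes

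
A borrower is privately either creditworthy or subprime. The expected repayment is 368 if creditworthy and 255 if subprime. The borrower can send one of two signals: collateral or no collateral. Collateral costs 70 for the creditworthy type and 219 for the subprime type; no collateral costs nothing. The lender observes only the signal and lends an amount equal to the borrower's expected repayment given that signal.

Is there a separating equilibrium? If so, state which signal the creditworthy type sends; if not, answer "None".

Try creditworthy → collateral, subprime → no collateral:
  If types separate, collateral earns payment 368 and no collateral earns 255.
  Creditworthy: collateral gives 368 − 70 = 298; no collateral gives 255 − 0 = 255. No deviation. ✓
  Subprime: no collateral gives 255 − 0 = 255; collateral gives 368 − 219 = 149. No deviation. ✓
Both hold — the creditworthy type sends collateral.

collateral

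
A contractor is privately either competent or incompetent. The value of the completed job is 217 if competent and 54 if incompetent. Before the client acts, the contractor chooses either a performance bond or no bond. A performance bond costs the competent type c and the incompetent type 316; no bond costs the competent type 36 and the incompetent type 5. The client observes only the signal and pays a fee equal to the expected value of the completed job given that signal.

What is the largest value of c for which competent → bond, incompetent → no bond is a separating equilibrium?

Under separation: bond → competent (pays 217); no bond → incompetent (pays 54).
Incompetent: 54 − 5 = 49 ≥ 217 − 316 = -99. Holds regardless of c. ✓
Competent: 217 − c ≥ 54 − 36, so c ≤ 217 − 18 = 199.

199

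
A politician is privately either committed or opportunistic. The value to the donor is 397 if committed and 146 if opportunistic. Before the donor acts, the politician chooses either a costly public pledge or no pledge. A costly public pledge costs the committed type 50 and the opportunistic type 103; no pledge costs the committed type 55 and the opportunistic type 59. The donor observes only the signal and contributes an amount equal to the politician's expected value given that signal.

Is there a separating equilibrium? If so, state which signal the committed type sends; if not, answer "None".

Try committed → pledge, opportunistic → no pledge:
  If types separate, pledge earns payment 397 and no pledge earns 146.
  Committed: pledge gives 397 − 50 = 347; no pledge gives 146 − 55 = 91. No deviation. ✓
  Opportunistic: no pledge gives 146 − 59 = 87; pledge gives 397 − 103 = 294. Would deviate. ✗
Try committed → no pledge, opportunistic → pledge:
  If types separate, no pledge earns payment 397 and pledge earns 146.
  Committed: no pledge gives 397 − 55 = 342; pledge gives 146 − 50 = 96. No deviation. ✓
  Opportunistic: pledge gives 146 − 103 = 43; no pledge gives 397 − 59 = 338. Would deviate. ✗
Neither assignment is incentive-compatible.

None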